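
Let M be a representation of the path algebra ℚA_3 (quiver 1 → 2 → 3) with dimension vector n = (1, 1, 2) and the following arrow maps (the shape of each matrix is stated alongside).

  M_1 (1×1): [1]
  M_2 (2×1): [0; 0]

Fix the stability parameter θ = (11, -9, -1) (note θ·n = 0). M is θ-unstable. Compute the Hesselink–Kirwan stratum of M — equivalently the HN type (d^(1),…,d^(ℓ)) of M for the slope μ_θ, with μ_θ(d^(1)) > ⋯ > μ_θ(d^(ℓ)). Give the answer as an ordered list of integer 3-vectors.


Interval decomposition of M: I[1,2], I[3,3]^2.
HN type (ℓ=2): μ^(1)=1; μ^(2)=-1

((1, 1, 0); (0, 0, 2))


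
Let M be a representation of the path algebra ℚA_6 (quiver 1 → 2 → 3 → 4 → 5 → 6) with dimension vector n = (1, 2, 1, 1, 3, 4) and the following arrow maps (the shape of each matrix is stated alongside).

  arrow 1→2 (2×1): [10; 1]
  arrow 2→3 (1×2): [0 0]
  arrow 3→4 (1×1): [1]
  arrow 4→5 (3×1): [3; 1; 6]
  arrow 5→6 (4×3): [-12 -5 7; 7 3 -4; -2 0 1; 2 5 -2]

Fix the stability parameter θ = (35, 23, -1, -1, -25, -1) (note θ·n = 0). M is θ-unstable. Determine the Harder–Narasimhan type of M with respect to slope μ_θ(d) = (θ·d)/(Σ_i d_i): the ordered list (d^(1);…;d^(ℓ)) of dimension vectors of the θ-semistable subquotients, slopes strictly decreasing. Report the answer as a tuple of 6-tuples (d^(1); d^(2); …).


Interval decomposition of M: I[1,2], I[2,2], I[3,6], I[5,6]^2, I[6,6].
HN type (ℓ=5): μ^(1)=29; μ^(2)=23; μ^(3)=-1; μ^(4)=-9; μ^(5)=-25

((1, 1, 0, 0, 0, 0); (0, 1, 0, 0, 0, 0); (0, 0, 0, 0, 0, 4); (0, 0, 1, 1, 1, 0); (0, 0, 0, 0, 2, 0))


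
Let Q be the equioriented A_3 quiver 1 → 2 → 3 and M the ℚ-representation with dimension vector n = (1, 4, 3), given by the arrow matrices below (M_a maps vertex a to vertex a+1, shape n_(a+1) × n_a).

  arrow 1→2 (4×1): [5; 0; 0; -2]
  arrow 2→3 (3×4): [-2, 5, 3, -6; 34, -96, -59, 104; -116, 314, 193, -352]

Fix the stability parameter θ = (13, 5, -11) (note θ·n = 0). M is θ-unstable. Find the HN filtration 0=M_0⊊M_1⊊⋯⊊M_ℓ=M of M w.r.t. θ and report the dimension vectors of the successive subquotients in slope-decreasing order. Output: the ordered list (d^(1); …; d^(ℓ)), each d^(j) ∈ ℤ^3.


Interval decomposition of M: I[1,3], I[2,2], I[2,3]^2.
HN type (ℓ=3): μ^(1)=5; μ^(2)=7/3; μ^(3)=-3

((0, 1, 0); (1, 1, 1); (0, 2, 2))


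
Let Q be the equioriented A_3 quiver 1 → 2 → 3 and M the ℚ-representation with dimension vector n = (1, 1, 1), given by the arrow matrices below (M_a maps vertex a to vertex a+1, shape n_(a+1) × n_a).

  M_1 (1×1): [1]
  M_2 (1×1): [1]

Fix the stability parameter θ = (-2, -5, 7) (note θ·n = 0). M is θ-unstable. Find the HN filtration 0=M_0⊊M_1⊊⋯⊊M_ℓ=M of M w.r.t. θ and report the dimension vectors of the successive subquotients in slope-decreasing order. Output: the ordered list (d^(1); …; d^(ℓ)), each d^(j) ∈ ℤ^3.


Barcode: M ≅ I[1,3]. HN layers by μ_θ (2 steps, strictly decreasing):
  μ^(1)=7; μ^(2)=-7/2

((0, 0, 1); (1, 1, 0))


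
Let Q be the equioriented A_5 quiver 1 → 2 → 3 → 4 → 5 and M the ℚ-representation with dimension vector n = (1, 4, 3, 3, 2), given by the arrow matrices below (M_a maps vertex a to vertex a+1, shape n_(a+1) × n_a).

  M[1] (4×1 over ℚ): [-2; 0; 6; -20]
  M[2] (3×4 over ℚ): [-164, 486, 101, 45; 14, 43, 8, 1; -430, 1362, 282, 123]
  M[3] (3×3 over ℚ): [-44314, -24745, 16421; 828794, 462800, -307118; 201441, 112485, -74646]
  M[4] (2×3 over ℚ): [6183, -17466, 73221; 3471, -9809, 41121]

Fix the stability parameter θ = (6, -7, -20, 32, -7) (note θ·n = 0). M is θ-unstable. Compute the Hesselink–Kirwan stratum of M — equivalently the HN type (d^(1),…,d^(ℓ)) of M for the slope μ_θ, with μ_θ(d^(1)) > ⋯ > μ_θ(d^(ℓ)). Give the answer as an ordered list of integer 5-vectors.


Via rank(M_{q-1}∘⋯∘M_p): M ≅ I[1,5], I[2,2], I[2,3], I[2,4], I[4,5].
μ_θ-semistable layers: μ^(1)=32; μ^(2)=25/2; μ^(3)=-7; μ^(4)=-27/2

((0, 0, 0, 1, 0); (0, 0, 0, 2, 2); (1, 2, 1, 0, 0); (0, 2, 2, 0, 0))


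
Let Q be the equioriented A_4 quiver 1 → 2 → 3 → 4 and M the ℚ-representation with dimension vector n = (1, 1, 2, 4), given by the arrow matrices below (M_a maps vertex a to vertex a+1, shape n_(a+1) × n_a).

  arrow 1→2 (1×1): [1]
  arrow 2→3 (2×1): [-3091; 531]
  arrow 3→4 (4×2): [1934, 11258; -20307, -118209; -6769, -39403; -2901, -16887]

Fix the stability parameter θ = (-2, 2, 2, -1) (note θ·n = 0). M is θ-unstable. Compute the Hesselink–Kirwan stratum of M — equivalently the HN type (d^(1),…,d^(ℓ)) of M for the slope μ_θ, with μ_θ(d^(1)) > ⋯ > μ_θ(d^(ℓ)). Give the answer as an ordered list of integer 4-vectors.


Interval decomposition of M: I[1,4], I[3,3], I[4,4]^3.
HN type (ℓ=4): μ^(1)=2; μ^(2)=1; μ^(3)=-1; μ^(4)=-2

((0, 0, 1, 0); (0, 1, 1, 1); (0, 0, 0, 3); (1, 0, 0, 0))


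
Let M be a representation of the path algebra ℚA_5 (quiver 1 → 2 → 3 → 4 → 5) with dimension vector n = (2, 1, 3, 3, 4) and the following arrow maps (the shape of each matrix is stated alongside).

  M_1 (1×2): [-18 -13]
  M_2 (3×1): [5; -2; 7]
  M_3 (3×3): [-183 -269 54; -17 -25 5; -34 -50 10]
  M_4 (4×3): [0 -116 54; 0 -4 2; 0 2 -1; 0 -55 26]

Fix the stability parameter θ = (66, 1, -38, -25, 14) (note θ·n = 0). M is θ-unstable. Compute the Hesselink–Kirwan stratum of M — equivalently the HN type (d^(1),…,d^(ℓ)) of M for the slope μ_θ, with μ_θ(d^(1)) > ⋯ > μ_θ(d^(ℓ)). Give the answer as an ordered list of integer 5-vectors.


Via rank(M_{q-1}∘⋯∘M_p): M ≅ I[1,1], I[1,4], I[3,3], I[3,5], I[4,5], I[5,5]^2.
μ_θ-semistable layers: μ^(1)=66; μ^(2)=14; μ^(3)=1; μ^(4)=-25; μ^(5)=-38

((1, 0, 0, 0, 0); (0, 0, 0, 0, 4); (1, 1, 1, 1, 0); (0, 0, 0, 2, 0); (0, 0, 2, 0, 0))


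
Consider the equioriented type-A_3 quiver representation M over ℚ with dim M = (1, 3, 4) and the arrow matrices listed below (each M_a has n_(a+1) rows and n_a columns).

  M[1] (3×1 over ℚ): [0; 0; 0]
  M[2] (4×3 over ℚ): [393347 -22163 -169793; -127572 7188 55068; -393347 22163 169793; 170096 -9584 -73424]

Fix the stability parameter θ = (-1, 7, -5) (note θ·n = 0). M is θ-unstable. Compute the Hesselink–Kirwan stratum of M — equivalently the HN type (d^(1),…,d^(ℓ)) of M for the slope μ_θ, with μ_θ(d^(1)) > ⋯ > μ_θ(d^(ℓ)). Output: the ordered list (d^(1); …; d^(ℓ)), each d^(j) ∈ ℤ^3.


Interval decomposition of M: I[1,1], I[2,2]^2, I[2,3], I[3,3]^3.
HN type (ℓ=4): μ^(1)=7; μ^(2)=1; μ^(3)=-1; μ^(4)=-5

((0, 2, 0); (0, 1, 1); (1, 0, 0); (0, 0, 3))


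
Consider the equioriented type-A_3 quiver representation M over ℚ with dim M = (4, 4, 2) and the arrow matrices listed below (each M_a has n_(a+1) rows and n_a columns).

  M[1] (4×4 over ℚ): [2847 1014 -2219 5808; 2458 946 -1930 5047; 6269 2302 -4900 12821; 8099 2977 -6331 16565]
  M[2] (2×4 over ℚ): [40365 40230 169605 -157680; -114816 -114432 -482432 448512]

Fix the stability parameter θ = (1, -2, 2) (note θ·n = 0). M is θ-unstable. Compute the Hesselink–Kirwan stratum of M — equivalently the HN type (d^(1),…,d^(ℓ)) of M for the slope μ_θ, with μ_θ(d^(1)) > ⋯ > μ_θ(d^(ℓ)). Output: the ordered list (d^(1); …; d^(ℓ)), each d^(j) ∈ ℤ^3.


Barcode: M ≅ I[1,2]^3, I[1,3], I[3,3]. HN layers by μ_θ (2 steps, strictly decreasing):
  μ^(1)=2; μ^(2)=-1/2

((0, 0, 2); (4, 4, 0))


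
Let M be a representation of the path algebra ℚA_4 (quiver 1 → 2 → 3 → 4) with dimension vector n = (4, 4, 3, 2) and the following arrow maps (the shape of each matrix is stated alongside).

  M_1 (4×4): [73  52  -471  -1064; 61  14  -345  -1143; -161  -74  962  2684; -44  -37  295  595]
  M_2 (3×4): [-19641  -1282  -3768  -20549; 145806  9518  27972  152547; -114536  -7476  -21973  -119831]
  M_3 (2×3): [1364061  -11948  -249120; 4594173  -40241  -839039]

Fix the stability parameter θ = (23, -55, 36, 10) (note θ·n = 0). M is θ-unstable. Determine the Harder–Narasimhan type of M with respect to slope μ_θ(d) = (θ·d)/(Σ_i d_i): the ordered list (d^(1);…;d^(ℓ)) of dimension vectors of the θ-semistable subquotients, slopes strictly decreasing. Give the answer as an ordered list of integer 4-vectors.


Barcode: M ≅ I[1,2], I[1,3], I[1,4]^2. HN layers by μ_θ (3 steps, strictly decreasing):
  μ^(1)=36; μ^(2)=23; μ^(3)=-16

((0, 0, 1, 0); (0, 0, 2, 2); (4, 4, 0, 0))


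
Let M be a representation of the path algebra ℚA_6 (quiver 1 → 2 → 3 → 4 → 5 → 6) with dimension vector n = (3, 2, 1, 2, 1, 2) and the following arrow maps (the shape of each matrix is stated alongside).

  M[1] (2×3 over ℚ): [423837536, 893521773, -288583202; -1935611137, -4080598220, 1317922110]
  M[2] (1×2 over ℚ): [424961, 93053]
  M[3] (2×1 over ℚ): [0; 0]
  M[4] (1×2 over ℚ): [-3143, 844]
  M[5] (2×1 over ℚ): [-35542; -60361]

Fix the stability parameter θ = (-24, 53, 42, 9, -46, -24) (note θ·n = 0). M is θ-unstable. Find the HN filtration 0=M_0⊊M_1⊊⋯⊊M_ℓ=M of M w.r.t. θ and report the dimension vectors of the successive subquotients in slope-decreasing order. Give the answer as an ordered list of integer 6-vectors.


Barcode: M ≅ I[1,1], I[1,2], I[1,3], I[4,4], I[4,6], I[6,6]. HN layers by μ_θ (5 steps, strictly decreasing):
  μ^(1)=53; μ^(2)=95/2; μ^(3)=9; μ^(4)=-61/3; μ^(5)=-24

((0, 1, 0, 0, 0, 0); (0, 1, 1, 0, 0, 0); (0, 0, 0, 1, 0, 0); (0, 0, 0, 1, 1, 1); (3, 0, 0, 0, 0, 1))


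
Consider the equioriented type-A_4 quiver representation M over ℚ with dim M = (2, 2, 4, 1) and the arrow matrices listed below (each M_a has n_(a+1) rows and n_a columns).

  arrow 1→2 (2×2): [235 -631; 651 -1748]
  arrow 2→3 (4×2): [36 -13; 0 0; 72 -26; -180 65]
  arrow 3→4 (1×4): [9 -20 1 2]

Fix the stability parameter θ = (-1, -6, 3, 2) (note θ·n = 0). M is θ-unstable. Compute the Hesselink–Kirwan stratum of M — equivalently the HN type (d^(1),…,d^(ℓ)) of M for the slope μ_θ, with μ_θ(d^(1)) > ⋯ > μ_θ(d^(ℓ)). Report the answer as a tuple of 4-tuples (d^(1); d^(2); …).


Interval decomposition of M: I[1,2], I[1,4], I[3,3]^3.
HN type (ℓ=3): μ^(1)=3; μ^(2)=5/2; μ^(3)=-7/2

((0, 0, 3, 0); (0, 0, 1, 1); (2, 2, 0, 0))


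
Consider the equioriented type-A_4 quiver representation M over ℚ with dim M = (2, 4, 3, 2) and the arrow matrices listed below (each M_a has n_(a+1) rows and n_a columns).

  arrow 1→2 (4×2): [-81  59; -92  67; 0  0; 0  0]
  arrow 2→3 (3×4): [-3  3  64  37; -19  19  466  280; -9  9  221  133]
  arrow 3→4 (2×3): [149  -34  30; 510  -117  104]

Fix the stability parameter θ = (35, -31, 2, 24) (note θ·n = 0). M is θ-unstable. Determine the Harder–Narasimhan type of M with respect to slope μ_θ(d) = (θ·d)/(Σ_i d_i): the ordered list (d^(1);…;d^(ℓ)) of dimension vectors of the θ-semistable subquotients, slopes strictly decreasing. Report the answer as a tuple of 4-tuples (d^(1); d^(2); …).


Interval decomposition of M: I[1,2], I[1,4], I[2,3], I[2,4].
HN type (ℓ=3): μ^(1)=24; μ^(2)=2; μ^(3)=-31

((0, 0, 0, 2); (2, 2, 3, 0); (0, 2, 0, 0))


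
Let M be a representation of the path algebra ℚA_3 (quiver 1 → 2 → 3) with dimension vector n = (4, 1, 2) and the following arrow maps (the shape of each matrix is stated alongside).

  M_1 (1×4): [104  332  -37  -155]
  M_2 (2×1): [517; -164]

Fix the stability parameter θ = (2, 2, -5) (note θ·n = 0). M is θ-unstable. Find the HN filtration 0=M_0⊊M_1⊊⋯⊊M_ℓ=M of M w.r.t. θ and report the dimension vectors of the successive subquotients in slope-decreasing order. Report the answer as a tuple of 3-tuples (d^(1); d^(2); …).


Interval decomposition of M: I[1,1]^3, I[1,3], I[3,3].
HN type (ℓ=3): μ^(1)=2; μ^(2)=-1/3; μ^(3)=-5

((3, 0, 0); (1, 1, 1); (0, 0, 1))


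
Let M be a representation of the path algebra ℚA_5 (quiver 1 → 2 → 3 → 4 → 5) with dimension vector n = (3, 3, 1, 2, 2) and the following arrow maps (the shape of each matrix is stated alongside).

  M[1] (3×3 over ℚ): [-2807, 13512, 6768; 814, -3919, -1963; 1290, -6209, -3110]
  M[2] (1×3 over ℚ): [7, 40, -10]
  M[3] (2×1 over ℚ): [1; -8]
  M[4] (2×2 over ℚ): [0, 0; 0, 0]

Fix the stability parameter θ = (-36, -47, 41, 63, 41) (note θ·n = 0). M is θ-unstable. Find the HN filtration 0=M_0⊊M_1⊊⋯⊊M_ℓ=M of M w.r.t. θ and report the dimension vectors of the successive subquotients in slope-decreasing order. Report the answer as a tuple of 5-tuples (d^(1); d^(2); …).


Interval decomposition of M: I[1,2]^2, I[1,4], I[4,4], I[5,5]^2.
HN type (ℓ=3): μ^(1)=63; μ^(2)=41; μ^(3)=-83/2

((0, 0, 0, 2, 0); (0, 0, 1, 0, 2); (3, 3, 0, 0, 0))


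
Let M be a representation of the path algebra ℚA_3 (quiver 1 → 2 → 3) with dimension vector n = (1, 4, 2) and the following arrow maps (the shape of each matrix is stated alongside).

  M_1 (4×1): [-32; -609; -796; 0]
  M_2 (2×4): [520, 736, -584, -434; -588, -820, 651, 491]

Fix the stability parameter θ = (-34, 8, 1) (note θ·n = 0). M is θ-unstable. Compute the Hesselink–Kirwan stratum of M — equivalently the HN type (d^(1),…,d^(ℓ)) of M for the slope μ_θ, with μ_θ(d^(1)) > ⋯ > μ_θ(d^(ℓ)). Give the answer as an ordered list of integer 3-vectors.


Barcode: M ≅ I[1,2], I[2,2], I[2,3]^2. HN layers by μ_θ (3 steps, strictly decreasing):
  μ^(1)=8; μ^(2)=9/2; μ^(3)=-34

((0, 2, 0); (0, 2, 2); (1, 0, 0))


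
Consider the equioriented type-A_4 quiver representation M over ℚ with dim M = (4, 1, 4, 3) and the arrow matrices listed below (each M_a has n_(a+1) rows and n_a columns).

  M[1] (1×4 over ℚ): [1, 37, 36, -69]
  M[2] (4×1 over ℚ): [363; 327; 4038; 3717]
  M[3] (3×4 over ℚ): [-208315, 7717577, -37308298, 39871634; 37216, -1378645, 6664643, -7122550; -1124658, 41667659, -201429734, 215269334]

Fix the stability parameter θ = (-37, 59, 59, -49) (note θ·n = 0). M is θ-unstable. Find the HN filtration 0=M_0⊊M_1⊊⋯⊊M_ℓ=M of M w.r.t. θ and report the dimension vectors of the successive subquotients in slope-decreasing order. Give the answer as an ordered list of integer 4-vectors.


Interval decomposition of M: I[1,1]^3, I[1,4], I[3,3], I[3,4]^2.
HN type (ℓ=4): μ^(1)=59; μ^(2)=23; μ^(3)=5; μ^(4)=-37

((0, 0, 1, 0); (0, 1, 1, 1); (0, 0, 2, 2); (4, 0, 0, 0))


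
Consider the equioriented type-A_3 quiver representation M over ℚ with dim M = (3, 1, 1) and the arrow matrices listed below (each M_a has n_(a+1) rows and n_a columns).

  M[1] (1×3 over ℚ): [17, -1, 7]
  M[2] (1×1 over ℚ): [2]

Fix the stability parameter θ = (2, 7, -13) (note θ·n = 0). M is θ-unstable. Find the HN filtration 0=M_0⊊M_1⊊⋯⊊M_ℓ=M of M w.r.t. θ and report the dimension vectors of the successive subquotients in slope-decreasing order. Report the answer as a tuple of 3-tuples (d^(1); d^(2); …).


Interval decomposition of M: I[1,1]^2, I[1,3].
HN type (ℓ=2): μ^(1)=2; μ^(2)=-4/3

((2, 0, 0); (1, 1, 1))


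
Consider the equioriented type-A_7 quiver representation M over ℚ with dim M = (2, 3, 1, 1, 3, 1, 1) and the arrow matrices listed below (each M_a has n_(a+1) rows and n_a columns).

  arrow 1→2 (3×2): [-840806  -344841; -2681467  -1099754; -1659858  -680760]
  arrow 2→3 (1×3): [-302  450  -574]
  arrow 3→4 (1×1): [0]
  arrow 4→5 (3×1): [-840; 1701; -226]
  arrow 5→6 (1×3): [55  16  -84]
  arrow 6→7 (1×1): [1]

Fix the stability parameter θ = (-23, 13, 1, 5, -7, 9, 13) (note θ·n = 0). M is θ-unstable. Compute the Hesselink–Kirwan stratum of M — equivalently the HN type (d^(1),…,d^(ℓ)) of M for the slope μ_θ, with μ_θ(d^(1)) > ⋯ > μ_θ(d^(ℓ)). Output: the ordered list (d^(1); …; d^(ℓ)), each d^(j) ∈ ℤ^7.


Via rank(M_{q-1}∘⋯∘M_p): M ≅ I[1,2], I[1,3], I[2,2], I[4,5], I[5,5], I[5,7].
μ_θ-semistable layers: μ^(1)=13; μ^(2)=9; μ^(3)=7; μ^(4)=-1; μ^(5)=-7; μ^(6)=-23

((0, 2, 0, 0, 0, 0, 1); (0, 0, 0, 0, 0, 1, 0); (0, 1, 1, 0, 0, 0, 0); (0, 0, 0, 1, 1, 0, 0); (0, 0, 0, 0, 2, 0, 0); (2, 0, 0, 0, 0, 0, 0))


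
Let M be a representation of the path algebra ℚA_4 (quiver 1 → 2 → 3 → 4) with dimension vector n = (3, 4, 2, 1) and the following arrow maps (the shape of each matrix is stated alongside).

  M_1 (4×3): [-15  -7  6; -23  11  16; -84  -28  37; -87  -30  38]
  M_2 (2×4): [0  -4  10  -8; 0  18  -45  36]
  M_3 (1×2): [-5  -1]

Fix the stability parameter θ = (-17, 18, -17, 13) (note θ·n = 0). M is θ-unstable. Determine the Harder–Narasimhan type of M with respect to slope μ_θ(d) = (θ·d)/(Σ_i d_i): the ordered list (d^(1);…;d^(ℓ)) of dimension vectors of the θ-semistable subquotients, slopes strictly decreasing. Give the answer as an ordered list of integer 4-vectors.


Barcode: M ≅ I[1,2]^2, I[1,4], I[2,2], I[3,3]. HN layers by μ_θ (4 steps, strictly decreasing):
  μ^(1)=18; μ^(2)=13; μ^(3)=1/2; μ^(4)=-17

((0, 3, 0, 0); (0, 0, 0, 1); (0, 1, 1, 0); (3, 0, 1, 0))


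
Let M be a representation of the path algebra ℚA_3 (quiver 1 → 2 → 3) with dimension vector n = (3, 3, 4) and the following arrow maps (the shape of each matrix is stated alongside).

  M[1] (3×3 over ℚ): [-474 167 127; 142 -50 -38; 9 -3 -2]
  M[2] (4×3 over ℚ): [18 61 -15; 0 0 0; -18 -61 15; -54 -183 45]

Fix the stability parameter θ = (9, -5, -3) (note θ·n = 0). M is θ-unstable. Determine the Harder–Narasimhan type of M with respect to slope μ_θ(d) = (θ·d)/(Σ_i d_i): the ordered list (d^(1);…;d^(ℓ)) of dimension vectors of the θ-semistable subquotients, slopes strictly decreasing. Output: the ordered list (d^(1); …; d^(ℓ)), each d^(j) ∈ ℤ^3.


Via rank(M_{q-1}∘⋯∘M_p): M ≅ I[1,2]^2, I[1,3], I[3,3]^3.
μ_θ-semistable layers: μ^(1)=2; μ^(2)=1/3; μ^(3)=-3

((2, 2, 0); (1, 1, 1); (0, 0, 3))


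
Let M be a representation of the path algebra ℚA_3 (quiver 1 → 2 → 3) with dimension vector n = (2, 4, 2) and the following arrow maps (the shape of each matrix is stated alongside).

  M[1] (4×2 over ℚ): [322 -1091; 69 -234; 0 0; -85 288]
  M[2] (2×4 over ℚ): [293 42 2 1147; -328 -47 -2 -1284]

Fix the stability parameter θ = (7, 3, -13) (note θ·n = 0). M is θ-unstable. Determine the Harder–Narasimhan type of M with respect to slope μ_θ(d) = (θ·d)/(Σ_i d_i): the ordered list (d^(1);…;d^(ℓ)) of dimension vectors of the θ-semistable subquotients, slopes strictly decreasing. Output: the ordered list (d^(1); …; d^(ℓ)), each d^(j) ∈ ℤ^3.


Via rank(M_{q-1}∘⋯∘M_p): M ≅ I[1,3]^2, I[2,2]^2.
μ_θ-semistable layers: μ^(1)=3; μ^(2)=-1

((0, 2, 0); (2, 2, 2))


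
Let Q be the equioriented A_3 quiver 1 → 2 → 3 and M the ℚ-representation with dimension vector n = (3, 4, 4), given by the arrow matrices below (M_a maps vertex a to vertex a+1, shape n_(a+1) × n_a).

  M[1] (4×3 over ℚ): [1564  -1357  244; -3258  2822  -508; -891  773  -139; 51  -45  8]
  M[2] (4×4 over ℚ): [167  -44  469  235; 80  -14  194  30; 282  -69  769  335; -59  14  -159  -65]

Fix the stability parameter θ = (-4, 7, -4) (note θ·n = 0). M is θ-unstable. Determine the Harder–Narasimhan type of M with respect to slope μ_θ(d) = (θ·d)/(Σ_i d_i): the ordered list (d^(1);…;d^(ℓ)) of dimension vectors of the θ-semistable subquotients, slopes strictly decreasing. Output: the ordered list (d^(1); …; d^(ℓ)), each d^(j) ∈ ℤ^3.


Via rank(M_{q-1}∘⋯∘M_p): M ≅ I[1,2], I[1,3]^2, I[2,2], I[3,3]^2.
μ_θ-semistable layers: μ^(1)=7; μ^(2)=3/2; μ^(3)=-4

((0, 2, 0); (0, 2, 2); (3, 0, 2))


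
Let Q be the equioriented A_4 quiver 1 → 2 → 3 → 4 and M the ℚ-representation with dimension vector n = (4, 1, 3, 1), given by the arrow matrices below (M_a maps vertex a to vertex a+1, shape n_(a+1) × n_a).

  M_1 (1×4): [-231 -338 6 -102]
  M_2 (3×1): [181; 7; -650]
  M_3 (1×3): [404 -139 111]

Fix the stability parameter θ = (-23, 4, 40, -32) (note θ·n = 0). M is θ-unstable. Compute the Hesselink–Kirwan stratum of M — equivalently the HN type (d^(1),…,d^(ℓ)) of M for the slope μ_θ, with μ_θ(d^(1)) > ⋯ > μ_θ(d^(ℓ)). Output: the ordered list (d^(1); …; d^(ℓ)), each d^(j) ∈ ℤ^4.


Via rank(M_{q-1}∘⋯∘M_p): M ≅ I[1,1]^3, I[1,4], I[3,3]^2.
μ_θ-semistable layers: μ^(1)=40; μ^(2)=4; μ^(3)=-23

((0, 0, 2, 0); (0, 1, 1, 1); (4, 0, 0, 0))


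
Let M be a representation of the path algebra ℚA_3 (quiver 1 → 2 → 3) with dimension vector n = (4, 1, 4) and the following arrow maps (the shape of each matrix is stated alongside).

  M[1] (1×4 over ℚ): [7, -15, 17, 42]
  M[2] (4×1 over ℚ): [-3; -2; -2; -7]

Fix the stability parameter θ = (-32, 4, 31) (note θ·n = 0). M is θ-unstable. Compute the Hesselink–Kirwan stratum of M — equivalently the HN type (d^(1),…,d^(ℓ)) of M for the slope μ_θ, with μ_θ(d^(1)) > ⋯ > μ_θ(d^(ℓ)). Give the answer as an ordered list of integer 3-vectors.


Barcode: M ≅ I[1,1]^3, I[1,3], I[3,3]^3. HN layers by μ_θ (3 steps, strictly decreasing):
  μ^(1)=31; μ^(2)=4; μ^(3)=-32

((0, 0, 4); (0, 1, 0); (4, 0, 0))


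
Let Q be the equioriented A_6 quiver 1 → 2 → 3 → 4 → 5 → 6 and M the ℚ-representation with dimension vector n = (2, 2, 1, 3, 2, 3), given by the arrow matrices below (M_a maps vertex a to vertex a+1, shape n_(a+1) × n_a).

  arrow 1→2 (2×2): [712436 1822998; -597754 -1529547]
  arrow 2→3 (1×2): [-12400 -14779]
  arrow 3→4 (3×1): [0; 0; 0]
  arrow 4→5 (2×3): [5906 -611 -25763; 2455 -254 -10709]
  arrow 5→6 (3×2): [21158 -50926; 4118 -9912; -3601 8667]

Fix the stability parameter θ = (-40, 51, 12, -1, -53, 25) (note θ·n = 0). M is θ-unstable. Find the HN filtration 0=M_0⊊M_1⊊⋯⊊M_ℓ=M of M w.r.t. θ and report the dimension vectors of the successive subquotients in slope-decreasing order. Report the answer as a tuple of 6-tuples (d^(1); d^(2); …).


Interval decomposition of M: I[1,1], I[1,3], I[2,2], I[4,4], I[4,6]^2, I[6,6].
HN type (ℓ=6): μ^(1)=51; μ^(2)=63/2; μ^(3)=25; μ^(4)=-1; μ^(5)=-27; μ^(6)=-40

((0, 1, 0, 0, 0, 0); (0, 1, 1, 0, 0, 0); (0, 0, 0, 0, 0, 3); (0, 0, 0, 1, 0, 0); (0, 0, 0, 2, 2, 0); (2, 0, 0, 0, 0, 0))


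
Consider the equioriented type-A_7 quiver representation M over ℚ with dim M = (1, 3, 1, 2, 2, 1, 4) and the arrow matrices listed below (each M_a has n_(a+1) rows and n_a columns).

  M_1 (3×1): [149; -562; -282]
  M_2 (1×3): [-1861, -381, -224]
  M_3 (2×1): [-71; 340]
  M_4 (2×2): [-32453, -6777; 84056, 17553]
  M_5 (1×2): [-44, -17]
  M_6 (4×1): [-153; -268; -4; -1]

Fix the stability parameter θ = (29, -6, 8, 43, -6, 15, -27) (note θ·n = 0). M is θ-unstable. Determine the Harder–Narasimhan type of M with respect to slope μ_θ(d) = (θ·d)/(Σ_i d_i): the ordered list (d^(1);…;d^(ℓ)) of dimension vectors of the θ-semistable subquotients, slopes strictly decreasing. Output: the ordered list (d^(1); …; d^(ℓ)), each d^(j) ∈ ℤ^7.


Via rank(M_{q-1}∘⋯∘M_p): M ≅ I[1,5], I[2,2]^2, I[4,7], I[7,7]^3.
μ_θ-semistable layers: μ^(1)=37/2; μ^(2)=31/3; μ^(3)=25/4; μ^(4)=-6; μ^(5)=-27

((0, 0, 0, 1, 1, 0, 0); (1, 1, 1, 0, 0, 0, 0); (0, 0, 0, 1, 1, 1, 1); (0, 2, 0, 0, 0, 0, 0); (0, 0, 0, 0, 0, 0, 3))


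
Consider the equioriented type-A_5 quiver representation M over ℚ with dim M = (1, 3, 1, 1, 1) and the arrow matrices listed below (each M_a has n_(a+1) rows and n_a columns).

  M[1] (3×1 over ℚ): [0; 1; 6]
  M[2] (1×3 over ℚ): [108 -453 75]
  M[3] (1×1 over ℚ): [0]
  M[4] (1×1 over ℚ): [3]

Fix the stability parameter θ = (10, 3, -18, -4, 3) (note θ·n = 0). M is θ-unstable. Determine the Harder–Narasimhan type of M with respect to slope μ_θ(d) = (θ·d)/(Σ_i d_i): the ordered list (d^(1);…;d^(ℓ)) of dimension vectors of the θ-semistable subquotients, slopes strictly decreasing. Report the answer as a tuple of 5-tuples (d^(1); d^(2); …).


Interval decomposition of M: I[1,3], I[2,2]^2, I[4,5].
HN type (ℓ=3): μ^(1)=3; μ^(2)=-5/3; μ^(3)=-4

((0, 2, 0, 0, 1); (1, 1, 1, 0, 0); (0, 0, 0, 1, 0))


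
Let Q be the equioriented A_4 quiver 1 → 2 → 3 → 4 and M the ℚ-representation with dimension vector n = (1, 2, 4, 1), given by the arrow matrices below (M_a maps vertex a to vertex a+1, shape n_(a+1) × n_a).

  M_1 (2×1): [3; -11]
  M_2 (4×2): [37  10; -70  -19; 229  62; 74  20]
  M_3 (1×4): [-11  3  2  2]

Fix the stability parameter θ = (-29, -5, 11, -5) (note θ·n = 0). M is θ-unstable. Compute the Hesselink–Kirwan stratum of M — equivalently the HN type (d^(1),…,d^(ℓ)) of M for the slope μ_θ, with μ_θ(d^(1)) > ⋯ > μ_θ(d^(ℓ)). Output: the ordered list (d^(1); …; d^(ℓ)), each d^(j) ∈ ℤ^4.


Via rank(M_{q-1}∘⋯∘M_p): M ≅ I[1,3], I[2,4], I[3,3]^2.
μ_θ-semistable layers: μ^(1)=11; μ^(2)=3; μ^(3)=-5; μ^(4)=-29

((0, 0, 3, 0); (0, 0, 1, 1); (0, 2, 0, 0); (1, 0, 0, 0))


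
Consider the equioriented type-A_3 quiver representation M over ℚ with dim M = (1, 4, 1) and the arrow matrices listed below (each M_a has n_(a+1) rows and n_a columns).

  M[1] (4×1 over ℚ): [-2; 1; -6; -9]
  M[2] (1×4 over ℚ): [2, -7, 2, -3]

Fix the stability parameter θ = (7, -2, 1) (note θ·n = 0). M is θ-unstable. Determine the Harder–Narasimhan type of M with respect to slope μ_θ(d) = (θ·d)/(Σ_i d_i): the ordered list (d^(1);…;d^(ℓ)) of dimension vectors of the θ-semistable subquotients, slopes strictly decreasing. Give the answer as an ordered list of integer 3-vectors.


Via rank(M_{q-1}∘⋯∘M_p): M ≅ I[1,3], I[2,2]^3.
μ_θ-semistable layers: μ^(1)=2; μ^(2)=-2

((1, 1, 1); (0, 3, 0))


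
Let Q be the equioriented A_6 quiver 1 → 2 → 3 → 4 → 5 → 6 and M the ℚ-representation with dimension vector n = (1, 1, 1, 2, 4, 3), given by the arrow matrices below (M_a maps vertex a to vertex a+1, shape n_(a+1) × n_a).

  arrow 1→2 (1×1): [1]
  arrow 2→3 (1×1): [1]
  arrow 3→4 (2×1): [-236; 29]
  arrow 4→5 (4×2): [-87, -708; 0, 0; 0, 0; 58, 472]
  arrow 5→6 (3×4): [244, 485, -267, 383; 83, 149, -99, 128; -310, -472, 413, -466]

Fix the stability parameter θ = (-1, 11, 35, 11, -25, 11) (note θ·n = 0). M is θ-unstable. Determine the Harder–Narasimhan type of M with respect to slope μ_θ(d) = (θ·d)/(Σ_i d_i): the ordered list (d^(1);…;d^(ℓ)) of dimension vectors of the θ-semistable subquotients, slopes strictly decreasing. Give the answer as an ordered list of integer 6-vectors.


Via rank(M_{q-1}∘⋯∘M_p): M ≅ I[1,4], I[4,6], I[5,5], I[5,6]^2.
μ_θ-semistable layers: μ^(1)=23; μ^(2)=11; μ^(3)=-1; μ^(4)=-7; μ^(5)=-25

((0, 0, 1, 1, 0, 0); (0, 1, 0, 0, 0, 3); (1, 0, 0, 0, 0, 0); (0, 0, 0, 1, 1, 0); (0, 0, 0, 0, 3, 0))


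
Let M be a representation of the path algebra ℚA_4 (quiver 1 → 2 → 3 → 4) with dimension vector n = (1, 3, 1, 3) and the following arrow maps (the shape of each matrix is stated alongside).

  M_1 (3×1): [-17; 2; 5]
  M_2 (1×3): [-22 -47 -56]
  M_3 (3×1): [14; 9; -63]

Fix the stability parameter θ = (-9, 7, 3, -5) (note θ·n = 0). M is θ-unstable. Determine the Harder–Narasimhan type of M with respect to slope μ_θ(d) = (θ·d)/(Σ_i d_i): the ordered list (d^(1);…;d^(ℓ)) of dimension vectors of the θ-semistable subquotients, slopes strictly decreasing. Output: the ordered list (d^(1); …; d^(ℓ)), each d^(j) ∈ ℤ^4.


Interval decomposition of M: I[1,2], I[2,2], I[2,4], I[4,4]^2.
HN type (ℓ=4): μ^(1)=7; μ^(2)=5/3; μ^(3)=-5; μ^(4)=-9

((0, 2, 0, 0); (0, 1, 1, 1); (0, 0, 0, 2); (1, 0, 0, 0))


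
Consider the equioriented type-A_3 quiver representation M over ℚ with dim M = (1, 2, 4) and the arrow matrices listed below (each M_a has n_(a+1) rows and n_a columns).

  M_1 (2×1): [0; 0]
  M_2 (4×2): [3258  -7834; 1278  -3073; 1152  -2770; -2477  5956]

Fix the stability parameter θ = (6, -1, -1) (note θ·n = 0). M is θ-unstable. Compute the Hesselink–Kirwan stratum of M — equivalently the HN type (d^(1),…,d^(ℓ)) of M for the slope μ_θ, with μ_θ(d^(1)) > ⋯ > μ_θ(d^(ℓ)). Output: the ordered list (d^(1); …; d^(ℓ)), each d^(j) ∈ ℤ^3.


Via rank(M_{q-1}∘⋯∘M_p): M ≅ I[1,1], I[2,3]^2, I[3,3]^2.
μ_θ-semistable layers: μ^(1)=6; μ^(2)=-1

((1, 0, 0); (0, 2, 4))


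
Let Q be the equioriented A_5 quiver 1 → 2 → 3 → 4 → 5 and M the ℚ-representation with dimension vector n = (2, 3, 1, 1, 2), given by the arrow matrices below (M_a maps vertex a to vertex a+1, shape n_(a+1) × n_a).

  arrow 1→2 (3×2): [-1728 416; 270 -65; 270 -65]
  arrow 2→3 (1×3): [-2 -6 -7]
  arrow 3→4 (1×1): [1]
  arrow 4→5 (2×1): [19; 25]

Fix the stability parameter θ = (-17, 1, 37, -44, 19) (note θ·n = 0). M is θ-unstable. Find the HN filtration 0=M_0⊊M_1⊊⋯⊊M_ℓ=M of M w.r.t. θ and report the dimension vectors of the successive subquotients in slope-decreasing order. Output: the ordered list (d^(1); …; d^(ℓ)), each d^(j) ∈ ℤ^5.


Via rank(M_{q-1}∘⋯∘M_p): M ≅ I[1,1], I[1,5], I[2,2]^2, I[5,5].
μ_θ-semistable layers: μ^(1)=19; μ^(2)=1; μ^(3)=-2; μ^(4)=-17

((0, 0, 0, 0, 2); (0, 2, 0, 0, 0); (0, 1, 1, 1, 0); (2, 0, 0, 0, 0))


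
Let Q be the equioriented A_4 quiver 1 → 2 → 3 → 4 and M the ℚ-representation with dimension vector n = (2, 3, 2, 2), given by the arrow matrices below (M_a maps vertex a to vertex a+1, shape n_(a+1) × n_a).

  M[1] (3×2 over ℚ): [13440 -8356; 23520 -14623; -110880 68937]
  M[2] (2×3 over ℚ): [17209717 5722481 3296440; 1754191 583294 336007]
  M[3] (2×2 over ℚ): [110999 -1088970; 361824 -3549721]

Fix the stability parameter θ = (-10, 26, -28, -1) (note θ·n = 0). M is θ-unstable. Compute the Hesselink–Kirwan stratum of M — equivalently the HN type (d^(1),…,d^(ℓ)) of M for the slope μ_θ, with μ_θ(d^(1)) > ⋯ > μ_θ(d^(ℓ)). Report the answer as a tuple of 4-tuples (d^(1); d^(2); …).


Interval decomposition of M: I[1,1], I[1,4], I[2,2], I[2,4].
HN type (ℓ=3): μ^(1)=26; μ^(2)=-1; μ^(3)=-10

((0, 1, 0, 0); (0, 2, 2, 2); (2, 0, 0, 0))


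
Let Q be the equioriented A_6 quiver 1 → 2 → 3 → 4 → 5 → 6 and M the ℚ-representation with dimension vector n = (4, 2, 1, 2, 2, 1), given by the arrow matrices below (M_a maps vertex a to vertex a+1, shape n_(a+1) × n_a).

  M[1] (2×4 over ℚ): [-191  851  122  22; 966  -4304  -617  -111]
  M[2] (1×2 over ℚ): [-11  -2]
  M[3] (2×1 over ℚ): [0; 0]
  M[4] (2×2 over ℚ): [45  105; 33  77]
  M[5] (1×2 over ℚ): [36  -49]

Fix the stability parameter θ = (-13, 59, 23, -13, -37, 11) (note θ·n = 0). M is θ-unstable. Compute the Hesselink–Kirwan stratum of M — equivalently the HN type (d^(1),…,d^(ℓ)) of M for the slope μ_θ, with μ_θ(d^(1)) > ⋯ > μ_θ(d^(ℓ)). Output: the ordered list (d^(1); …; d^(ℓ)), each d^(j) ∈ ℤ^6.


Via rank(M_{q-1}∘⋯∘M_p): M ≅ I[1,1]^2, I[1,2], I[1,3], I[4,4], I[4,6], I[5,5].
μ_θ-semistable layers: μ^(1)=59; μ^(2)=41; μ^(3)=11; μ^(4)=-13; μ^(5)=-25; μ^(6)=-37

((0, 1, 0, 0, 0, 0); (0, 1, 1, 0, 0, 0); (0, 0, 0, 0, 0, 1); (4, 0, 0, 1, 0, 0); (0, 0, 0, 1, 1, 0); (0, 0, 0, 0, 1, 0))


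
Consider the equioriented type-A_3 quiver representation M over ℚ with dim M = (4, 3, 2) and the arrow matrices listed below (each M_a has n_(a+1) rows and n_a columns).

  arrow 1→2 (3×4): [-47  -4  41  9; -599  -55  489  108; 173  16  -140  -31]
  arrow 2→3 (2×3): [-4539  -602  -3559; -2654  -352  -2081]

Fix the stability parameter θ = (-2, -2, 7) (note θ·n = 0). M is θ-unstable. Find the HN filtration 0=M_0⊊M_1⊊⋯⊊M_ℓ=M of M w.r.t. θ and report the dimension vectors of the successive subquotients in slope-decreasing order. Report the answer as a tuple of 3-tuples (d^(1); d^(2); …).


Interval decomposition of M: I[1,1], I[1,2], I[1,3]^2.
HN type (ℓ=2): μ^(1)=7; μ^(2)=-2

((0, 0, 2); (4, 3, 0))


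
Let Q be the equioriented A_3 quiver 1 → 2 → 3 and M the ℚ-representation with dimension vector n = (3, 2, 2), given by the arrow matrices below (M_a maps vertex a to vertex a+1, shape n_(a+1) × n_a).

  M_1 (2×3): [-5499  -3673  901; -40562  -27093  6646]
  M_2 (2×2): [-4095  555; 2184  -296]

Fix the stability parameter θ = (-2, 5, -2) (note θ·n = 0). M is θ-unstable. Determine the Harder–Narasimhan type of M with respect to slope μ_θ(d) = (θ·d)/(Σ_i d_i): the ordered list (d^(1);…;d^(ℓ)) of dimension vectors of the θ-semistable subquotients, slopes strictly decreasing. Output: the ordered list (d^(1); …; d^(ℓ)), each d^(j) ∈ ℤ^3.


Barcode: M ≅ I[1,1], I[1,2], I[1,3], I[3,3]. HN layers by μ_θ (3 steps, strictly decreasing):
  μ^(1)=5; μ^(2)=3/2; μ^(3)=-2

((0, 1, 0); (0, 1, 1); (3, 0, 1))


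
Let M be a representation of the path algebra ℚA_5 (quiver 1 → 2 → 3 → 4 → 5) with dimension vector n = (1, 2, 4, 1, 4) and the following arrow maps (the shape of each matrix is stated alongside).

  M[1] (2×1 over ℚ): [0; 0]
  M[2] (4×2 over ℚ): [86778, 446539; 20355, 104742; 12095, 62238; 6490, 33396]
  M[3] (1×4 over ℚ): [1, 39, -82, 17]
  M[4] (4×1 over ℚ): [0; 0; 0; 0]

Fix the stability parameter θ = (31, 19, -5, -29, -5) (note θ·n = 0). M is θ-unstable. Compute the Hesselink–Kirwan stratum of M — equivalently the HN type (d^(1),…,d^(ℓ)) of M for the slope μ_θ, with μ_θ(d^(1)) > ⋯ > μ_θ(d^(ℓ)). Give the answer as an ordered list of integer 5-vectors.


Barcode: M ≅ I[1,1], I[2,3], I[2,4], I[3,3]^2, I[5,5]^4. HN layers by μ_θ (3 steps, strictly decreasing):
  μ^(1)=31; μ^(2)=7; μ^(3)=-5

((1, 0, 0, 0, 0); (0, 1, 1, 0, 0); (0, 1, 3, 1, 4))


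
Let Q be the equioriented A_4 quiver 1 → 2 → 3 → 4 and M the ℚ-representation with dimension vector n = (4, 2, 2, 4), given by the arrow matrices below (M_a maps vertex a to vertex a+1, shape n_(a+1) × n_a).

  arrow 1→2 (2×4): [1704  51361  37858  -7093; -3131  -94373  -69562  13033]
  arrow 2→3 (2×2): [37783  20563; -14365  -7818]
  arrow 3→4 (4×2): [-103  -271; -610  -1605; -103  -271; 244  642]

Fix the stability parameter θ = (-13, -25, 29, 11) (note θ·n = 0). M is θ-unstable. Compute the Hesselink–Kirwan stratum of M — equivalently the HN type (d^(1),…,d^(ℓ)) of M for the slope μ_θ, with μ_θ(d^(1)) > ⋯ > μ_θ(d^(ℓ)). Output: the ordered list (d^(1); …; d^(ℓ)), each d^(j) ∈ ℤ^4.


Via rank(M_{q-1}∘⋯∘M_p): M ≅ I[1,1]^2, I[1,4]^2, I[4,4]^2.
μ_θ-semistable layers: μ^(1)=20; μ^(2)=11; μ^(3)=-13; μ^(4)=-19

((0, 0, 2, 2); (0, 0, 0, 2); (2, 0, 0, 0); (2, 2, 0, 0))


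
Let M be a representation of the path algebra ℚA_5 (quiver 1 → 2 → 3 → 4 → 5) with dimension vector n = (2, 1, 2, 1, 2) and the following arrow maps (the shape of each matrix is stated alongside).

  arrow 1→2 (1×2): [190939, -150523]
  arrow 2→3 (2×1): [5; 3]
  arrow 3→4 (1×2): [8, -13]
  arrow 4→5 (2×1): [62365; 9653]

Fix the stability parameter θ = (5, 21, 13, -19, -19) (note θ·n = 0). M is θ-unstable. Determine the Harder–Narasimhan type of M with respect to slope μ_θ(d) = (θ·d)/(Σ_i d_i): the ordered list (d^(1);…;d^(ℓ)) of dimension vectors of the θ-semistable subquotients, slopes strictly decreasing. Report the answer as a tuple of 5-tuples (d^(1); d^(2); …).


Via rank(M_{q-1}∘⋯∘M_p): M ≅ I[1,1], I[1,5], I[3,3], I[5,5].
μ_θ-semistable layers: μ^(1)=13; μ^(2)=5; μ^(3)=1/5; μ^(4)=-19

((0, 0, 1, 0, 0); (1, 0, 0, 0, 0); (1, 1, 1, 1, 1); (0, 0, 0, 0, 1))


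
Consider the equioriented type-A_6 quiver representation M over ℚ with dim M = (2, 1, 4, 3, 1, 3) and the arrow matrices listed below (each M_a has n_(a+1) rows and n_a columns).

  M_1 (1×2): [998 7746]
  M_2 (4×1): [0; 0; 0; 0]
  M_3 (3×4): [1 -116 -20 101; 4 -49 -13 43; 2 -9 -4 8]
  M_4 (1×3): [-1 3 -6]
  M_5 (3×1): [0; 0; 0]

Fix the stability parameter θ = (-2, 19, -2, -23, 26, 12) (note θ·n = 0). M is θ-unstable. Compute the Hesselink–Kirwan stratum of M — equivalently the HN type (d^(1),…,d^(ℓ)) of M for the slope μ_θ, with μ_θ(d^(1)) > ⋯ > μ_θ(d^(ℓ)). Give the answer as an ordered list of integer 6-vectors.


Barcode: M ≅ I[1,1], I[1,2], I[3,3], I[3,4]^2, I[3,5], I[6,6]^3. HN layers by μ_θ (5 steps, strictly decreasing):
  μ^(1)=26; μ^(2)=19; μ^(3)=12; μ^(4)=-2; μ^(5)=-25/2

((0, 0, 0, 0, 1, 0); (0, 1, 0, 0, 0, 0); (0, 0, 0, 0, 0, 3); (2, 0, 1, 0, 0, 0); (0, 0, 3, 3, 0, 0))


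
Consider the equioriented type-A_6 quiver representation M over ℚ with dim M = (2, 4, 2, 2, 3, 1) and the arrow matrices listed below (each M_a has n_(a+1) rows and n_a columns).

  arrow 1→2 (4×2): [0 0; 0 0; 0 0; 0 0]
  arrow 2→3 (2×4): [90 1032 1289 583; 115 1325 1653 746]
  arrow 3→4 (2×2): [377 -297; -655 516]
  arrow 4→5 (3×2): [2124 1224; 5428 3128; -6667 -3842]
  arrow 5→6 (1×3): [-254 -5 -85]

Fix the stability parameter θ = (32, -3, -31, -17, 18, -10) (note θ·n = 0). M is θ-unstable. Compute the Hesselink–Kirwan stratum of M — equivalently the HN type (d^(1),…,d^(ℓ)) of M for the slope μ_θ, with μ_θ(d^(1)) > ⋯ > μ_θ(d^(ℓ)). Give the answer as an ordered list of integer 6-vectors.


Via rank(M_{q-1}∘⋯∘M_p): M ≅ I[1,1]^2, I[2,2]^2, I[2,4], I[2,6], I[5,5]^2.
μ_θ-semistable layers: μ^(1)=32; μ^(2)=18; μ^(3)=4; μ^(4)=-3; μ^(5)=-17

((2, 0, 0, 0, 0, 0); (0, 0, 0, 0, 2, 0); (0, 0, 0, 0, 1, 1); (0, 2, 0, 0, 0, 0); (0, 2, 2, 2, 0, 0))


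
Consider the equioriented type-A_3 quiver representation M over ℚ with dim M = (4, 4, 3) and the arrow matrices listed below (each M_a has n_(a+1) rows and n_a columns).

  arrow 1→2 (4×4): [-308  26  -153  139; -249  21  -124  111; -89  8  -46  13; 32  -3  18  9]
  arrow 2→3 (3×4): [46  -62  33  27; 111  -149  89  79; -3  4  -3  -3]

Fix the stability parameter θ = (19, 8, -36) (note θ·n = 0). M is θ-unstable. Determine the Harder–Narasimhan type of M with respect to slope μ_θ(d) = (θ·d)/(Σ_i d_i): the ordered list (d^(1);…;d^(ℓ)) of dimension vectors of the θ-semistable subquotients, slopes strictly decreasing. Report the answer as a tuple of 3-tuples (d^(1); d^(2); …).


Interval decomposition of M: I[1,2], I[1,3]^3.
HN type (ℓ=2): μ^(1)=27/2; μ^(2)=-3

((1, 1, 0); (3, 3, 3))


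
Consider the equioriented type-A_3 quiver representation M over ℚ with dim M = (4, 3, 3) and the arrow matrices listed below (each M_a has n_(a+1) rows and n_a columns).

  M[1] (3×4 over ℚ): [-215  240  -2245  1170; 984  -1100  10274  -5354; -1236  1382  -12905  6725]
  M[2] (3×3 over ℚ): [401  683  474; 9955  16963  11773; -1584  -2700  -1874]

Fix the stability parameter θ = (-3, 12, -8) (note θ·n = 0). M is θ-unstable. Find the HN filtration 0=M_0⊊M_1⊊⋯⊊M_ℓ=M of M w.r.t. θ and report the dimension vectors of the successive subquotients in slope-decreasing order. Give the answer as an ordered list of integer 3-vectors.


Via rank(M_{q-1}∘⋯∘M_p): M ≅ I[1,1]^2, I[1,3]^2, I[2,2], I[3,3].
μ_θ-semistable layers: μ^(1)=12; μ^(2)=2; μ^(3)=-3; μ^(4)=-8

((0, 1, 0); (0, 2, 2); (4, 0, 0); (0, 0, 1))


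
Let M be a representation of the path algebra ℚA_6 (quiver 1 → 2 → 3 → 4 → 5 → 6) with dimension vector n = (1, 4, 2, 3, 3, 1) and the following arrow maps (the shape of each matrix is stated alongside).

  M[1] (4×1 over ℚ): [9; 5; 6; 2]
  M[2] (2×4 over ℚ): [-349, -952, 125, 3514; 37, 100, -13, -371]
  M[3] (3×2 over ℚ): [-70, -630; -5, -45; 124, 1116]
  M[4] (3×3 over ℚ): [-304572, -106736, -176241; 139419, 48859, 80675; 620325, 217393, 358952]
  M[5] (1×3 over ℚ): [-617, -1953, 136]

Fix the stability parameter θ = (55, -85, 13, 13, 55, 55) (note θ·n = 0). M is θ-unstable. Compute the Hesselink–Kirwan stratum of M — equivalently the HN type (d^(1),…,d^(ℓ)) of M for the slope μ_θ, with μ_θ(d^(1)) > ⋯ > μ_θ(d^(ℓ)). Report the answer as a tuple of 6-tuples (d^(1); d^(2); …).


Via rank(M_{q-1}∘⋯∘M_p): M ≅ I[1,6], I[2,2]^2, I[2,3], I[4,4], I[4,5], I[5,5].
μ_θ-semistable layers: μ^(1)=55; μ^(2)=13; μ^(3)=-15; μ^(4)=-85

((0, 0, 0, 0, 3, 1); (0, 0, 2, 3, 0, 0); (1, 1, 0, 0, 0, 0); (0, 3, 0, 0, 0, 0))
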